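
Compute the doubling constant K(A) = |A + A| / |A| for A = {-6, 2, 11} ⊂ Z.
K = |A + A| / |A| = 6/3 = 2

Enumerate A + A = {a + b : a, b ∈ A}. With |A| = 3, there are |A|^2 = 9 ordered sum pairs; collecting distinct values, A + A = {-12, -4, 4, 5, 13, 22}, so |A + A| = 6. Thus K = 6/3 = 2. For comparison, the minimum possible |A + A| over all 3-element sets is 2·3 − 1 = 5 (so min K = 5/3), attained only by arithmetic progressions.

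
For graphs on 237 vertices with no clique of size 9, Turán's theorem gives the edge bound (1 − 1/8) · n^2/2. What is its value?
Turán density bound = (7/8) · 237^2/2 = 393183/16 ≈ 24573.9375

Turán's theorem: ex(n, K_{r+1}) is achieved by the complete r-partite Turán graph T(n, r) with parts as balanced as possible, and is at most (1 − 1/r) · n^2/2. For r = 8, n = 237: the density bound is (7/8) · 56169/2 = 393183/16 ≈ 24573.9375. The integer-valued extremum is e(T(237, 8)) = 24573, which is strictly less than the density bound 393183/16 since 8 ∤ 237 (the parts of T(237, 8) cannot all be equal).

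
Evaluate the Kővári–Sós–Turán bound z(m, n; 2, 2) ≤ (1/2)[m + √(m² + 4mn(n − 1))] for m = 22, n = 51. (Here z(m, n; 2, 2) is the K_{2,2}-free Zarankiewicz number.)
z(22, 51; 2, 2) ≤ (1/2)[22 + √(22² + 4·22·51·50)] = (1/2)[22 + √224884] = 248.1097

Kővári–Sós–Turán: let r_1, ..., r_22 be the row sums and z = Σ r_i the total number of 1s. Each pair of columns can share at most one row with both entries 1 (else a 2×2 all-ones block appears), so Σ_i C(r_i, 2) ≤ C(51, 2) = 1275. By convexity Σ_i C(r_i, 2) ≥ 22·C(z/22, 2) = z(z − 22)/(2·22), giving z² − 22z − 22·51·50 ≤ 0 and hence z ≤ (1/2)[22 + √(484 + 4·56100)] = (1/2)[22 + √224884] ≈ (1/2)(22 + 474.2194) = 248.1097.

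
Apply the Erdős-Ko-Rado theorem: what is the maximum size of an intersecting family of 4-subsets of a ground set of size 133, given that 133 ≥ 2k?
max |F| = C(132, 3) = 374660

Erdős-Ko-Rado (1961): when n ≥ 2k, max |F| = C(n−1, k−1). The bound is attained by the star {A : i ∈ A} for any fixed i ∈ [n]. Here C(133−1, 4−1) = C(132, 3) = 374660.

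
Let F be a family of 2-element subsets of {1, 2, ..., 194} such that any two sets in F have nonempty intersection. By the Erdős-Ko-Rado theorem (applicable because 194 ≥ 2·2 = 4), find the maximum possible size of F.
max |F| = C(193, 1) = 193

The Erdős-Ko-Rado theorem states: for n ≥ 2k, an intersecting family of k-subsets of an n-element set has size at most C(n − 1, k − 1), with equality for 'star' families {A ⊆ [n] : |A| = k, i ∈ A} (fix an element i). For n = 194, k = 2: C(193, 1) = 193.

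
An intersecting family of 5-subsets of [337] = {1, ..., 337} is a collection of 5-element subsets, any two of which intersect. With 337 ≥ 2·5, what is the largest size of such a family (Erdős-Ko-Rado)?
max |F| = C(336, 4) = 521631180

The Erdős-Ko-Rado theorem states: for n ≥ 2k, an intersecting family of k-subsets of an n-element set has size at most C(n − 1, k − 1), with equality for 'star' families {A ⊆ [n] : |A| = k, i ∈ A} (fix an element i). For n = 337, k = 5: C(336, 4) = 521631180.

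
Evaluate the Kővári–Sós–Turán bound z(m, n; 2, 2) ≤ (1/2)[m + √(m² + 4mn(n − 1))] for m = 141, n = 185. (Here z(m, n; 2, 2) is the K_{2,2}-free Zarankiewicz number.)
z(141, 185; 2, 2) ≤ (1/2)[141 + √(141² + 4·141·185·184)] = (1/2)[141 + √19218441] = 2262.4421

Kővári–Sós–Turán: let r_1, ..., r_141 be the row sums and z = Σ r_i the total number of 1s. Each pair of columns can share at most one row with both entries 1 (else a 2×2 all-ones block appears), so Σ_i C(r_i, 2) ≤ C(185, 2) = 17020. By convexity Σ_i C(r_i, 2) ≥ 141·C(z/141, 2) = z(z − 141)/(2·141), giving z² − 141z − 141·185·184 ≤ 0 and hence z ≤ (1/2)[141 + √(19881 + 4·4799640)] = (1/2)[141 + √19218441] ≈ (1/2)(141 + 4383.8842) = 2262.4421.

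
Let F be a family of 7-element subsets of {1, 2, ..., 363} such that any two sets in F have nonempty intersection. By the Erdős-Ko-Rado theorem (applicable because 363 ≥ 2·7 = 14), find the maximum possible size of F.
max |F| = C(362, 6) = 2997998892714

Erdős-Ko-Rado (1961): when n ≥ 2k, max |F| = C(n−1, k−1). The bound is attained by the star {A : i ∈ A} for any fixed i ∈ [n]. Here C(363−1, 7−1) = C(362, 6) = 2997998892714.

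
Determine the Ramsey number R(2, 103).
R(2, 103) = 103

R(2, k) = k for all k ≥ 2: in a 2-colouring of K_k, either some edge is red (a red K_2) or all edges are blue (a blue K_k). And K_{102} coloured all-blue has no blue K_103, so R(2, 103) > 102. Hence R(2, 103) = 103.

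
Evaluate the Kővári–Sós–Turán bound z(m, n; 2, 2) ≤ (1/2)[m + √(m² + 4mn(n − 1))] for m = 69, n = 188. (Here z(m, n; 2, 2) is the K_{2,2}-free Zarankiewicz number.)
z(69, 188; 2, 2) ≤ (1/2)[69 + √(69² + 4·69·188·187)] = (1/2)[69 + √9707817] = 1592.3685

Kővári–Sós–Turán: let r_1, ..., r_69 be the row sums and z = Σ r_i the total number of 1s. Each pair of columns can share at most one row with both entries 1 (else a 2×2 all-ones block appears), so Σ_i C(r_i, 2) ≤ C(188, 2) = 17578. By convexity Σ_i C(r_i, 2) ≥ 69·C(z/69, 2) = z(z − 69)/(2·69), giving z² − 69z − 69·188·187 ≤ 0 and hence z ≤ (1/2)[69 + √(4761 + 4·2425764)] = (1/2)[69 + √9707817] ≈ (1/2)(69 + 3115.737) = 1592.3685.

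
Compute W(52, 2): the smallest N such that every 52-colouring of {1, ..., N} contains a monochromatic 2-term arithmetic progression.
W(52, 2) = 52 + 1 = 53

A 2-term AP is any pair of integers, so a monochromatic 2-AP exists iff some colour is used at least twice. With 52 colours, the colouring i ↦ i on {1, ..., 52} uses each colour once, avoiding any monochromatic pair, so W(52, 2) > 52. For {1, ..., 53}, pigeonhole forces two integers of the same colour, which form a monochromatic 2-AP. Hence W(52, 2) = 53.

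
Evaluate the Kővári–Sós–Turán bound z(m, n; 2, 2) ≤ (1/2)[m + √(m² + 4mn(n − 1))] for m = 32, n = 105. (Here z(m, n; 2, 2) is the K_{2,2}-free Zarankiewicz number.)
z(32, 105; 2, 2) ≤ (1/2)[32 + √(32² + 4·32·105·104)] = (1/2)[32 + √1398784] = 607.351

Kővári–Sós–Turán: let r_1, ..., r_32 be the row sums and z = Σ r_i the total number of 1s. Each pair of columns can share at most one row with both entries 1 (else a 2×2 all-ones block appears), so Σ_i C(r_i, 2) ≤ C(105, 2) = 5460. By convexity Σ_i C(r_i, 2) ≥ 32·C(z/32, 2) = z(z − 32)/(2·32), giving z² − 32z − 32·105·104 ≤ 0 and hence z ≤ (1/2)[32 + √(1024 + 4·349440)] = (1/2)[32 + √1398784] ≈ (1/2)(32 + 1182.702) = 607.351.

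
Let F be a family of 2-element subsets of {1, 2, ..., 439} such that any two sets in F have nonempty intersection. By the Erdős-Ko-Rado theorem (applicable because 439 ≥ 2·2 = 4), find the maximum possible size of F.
max |F| = C(438, 1) = 438

The Erdős-Ko-Rado theorem states: for n ≥ 2k, an intersecting family of k-subsets of an n-element set has size at most C(n − 1, k − 1), with equality for 'star' families {A ⊆ [n] : |A| = k, i ∈ A} (fix an element i). For n = 439, k = 2: C(438, 1) = 438.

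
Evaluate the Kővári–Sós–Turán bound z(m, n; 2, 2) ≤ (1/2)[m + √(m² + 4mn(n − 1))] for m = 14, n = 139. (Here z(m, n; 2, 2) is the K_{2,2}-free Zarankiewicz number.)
z(14, 139; 2, 2) ≤ (1/2)[14 + √(14² + 4·14·139·138)] = (1/2)[14 + √1074388] = 525.2634

Kővári–Sós–Turán: let r_1, ..., r_14 be the row sums and z = Σ r_i the total number of 1s. Each pair of columns can share at most one row with both entries 1 (else a 2×2 all-ones block appears), so Σ_i C(r_i, 2) ≤ C(139, 2) = 9591. By convexity Σ_i C(r_i, 2) ≥ 14·C(z/14, 2) = z(z − 14)/(2·14), giving z² − 14z − 14·139·138 ≤ 0 and hence z ≤ (1/2)[14 + √(196 + 4·268548)] = (1/2)[14 + √1074388] ≈ (1/2)(14 + 1036.5269) = 525.2634.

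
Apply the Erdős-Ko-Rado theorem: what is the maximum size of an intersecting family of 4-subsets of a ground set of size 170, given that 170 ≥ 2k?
max |F| = C(169, 3) = 790244

The Erdős-Ko-Rado theorem states: for n ≥ 2k, an intersecting family of k-subsets of an n-element set has size at most C(n − 1, k − 1), with equality for 'star' families {A ⊆ [n] : |A| = k, i ∈ A} (fix an element i). For n = 170, k = 4: C(169, 3) = 790244.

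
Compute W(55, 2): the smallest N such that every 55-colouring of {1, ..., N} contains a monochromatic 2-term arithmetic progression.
W(55, 2) = 55 + 1 = 56

A 2-term AP is any pair of integers, so a monochromatic 2-AP exists iff some colour is used at least twice. With 55 colours, the colouring i ↦ i on {1, ..., 55} uses each colour once, avoiding any monochromatic pair, so W(55, 2) > 55. For {1, ..., 56}, pigeonhole forces two integers of the same colour, which form a monochromatic 2-AP. Hence W(55, 2) = 56.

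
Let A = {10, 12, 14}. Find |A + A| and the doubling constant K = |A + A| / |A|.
K = |A + A| / |A| = 5/3

Enumerate A + A = {a + b : a, b ∈ A}. With |A| = 3, there are |A|^2 = 9 ordered sum pairs; collecting distinct values, A + A = {20, 22, 24, 26, 28}, so |A + A| = 5. Thus K = 5/3. Here |A + A| = 2|A| − 1 = 5, the minimum possible — so K = 5/3 is minimal, which holds iff A is an arithmetic progression.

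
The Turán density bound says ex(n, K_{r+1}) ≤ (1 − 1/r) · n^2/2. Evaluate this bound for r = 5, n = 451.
Turán density bound = (4/5) · 451^2/2 = 406802/5 ≈ 81360.4

Turán's theorem: ex(n, K_{r+1}) is achieved by the complete r-partite Turán graph T(n, r) with parts as balanced as possible, and is at most (1 − 1/r) · n^2/2. For r = 5, n = 451: the density bound is (4/5) · 203401/2 = 406802/5 ≈ 81360.4. The integer-valued extremum is e(T(451, 5)) = 81360, which is strictly less than the density bound 406802/5 since 5 ∤ 451 (the parts of T(451, 5) cannot all be equal).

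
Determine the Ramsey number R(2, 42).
R(2, 42) = 42

R(2, k) = k for all k ≥ 2: in a 2-colouring of K_k, either some edge is red (a red K_2) or all edges are blue (a blue K_k). And K_{41} coloured all-blue has no blue K_42, so R(2, 42) > 41. Hence R(2, 42) = 42.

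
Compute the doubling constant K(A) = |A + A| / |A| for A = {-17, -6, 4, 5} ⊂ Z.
K = |A + A| / |A| = 9/4

Enumerate A + A = {a + b : a, b ∈ A}. With |A| = 4, there are |A|^2 = 16 ordered sum pairs; collecting distinct values, A + A = {-34, -23, -13, -12, -2, -1, 8, 9, 10}, so |A + A| = 9. Thus K = 9/4. For comparison, the minimum possible |A + A| over all 4-element sets is 2·4 − 1 = 7 (so min K = 7/4), attained only by arithmetic progressions.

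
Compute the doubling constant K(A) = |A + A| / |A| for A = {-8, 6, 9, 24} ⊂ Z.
K = |A + A| / |A| = 10/4 = 5/2

Enumerate A + A = {a + b : a, b ∈ A}. With |A| = 4, there are |A|^2 = 16 ordered sum pairs; collecting distinct values, A + A = {-16, -2, 1, 12, 15, 16, 18, 30, 33, 48}, so |A + A| = 10. Thus K = 10/4 = 5/2. For comparison, the minimum possible |A + A| over all 4-element sets is 2·4 − 1 = 7 (so min K = 7/4), attained only by arithmetic progressions.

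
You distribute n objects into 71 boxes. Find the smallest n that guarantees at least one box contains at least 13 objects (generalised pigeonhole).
n = (13 − 1)·71 + 1 = 853

By the generalised pigeonhole principle, to guarantee some box contains ≥ r objects we need more than (r − 1) · k objects total. Threshold: n = (r − 1) · k + 1. With r = 13 and k = 71: n = 12 · 71 + 1 = 852 + 1 = 853. For n = 852 = 12 · 71, we can put exactly 12 objects in every box, avoiding 13 in any single one — so 853 is tight.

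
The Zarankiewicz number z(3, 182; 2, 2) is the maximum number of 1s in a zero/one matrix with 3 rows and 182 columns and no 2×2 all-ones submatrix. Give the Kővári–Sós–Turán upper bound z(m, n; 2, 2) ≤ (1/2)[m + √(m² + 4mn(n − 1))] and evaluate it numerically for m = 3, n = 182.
z(3, 182; 2, 2) ≤ (1/2)[3 + √(3² + 4·3·182·181)] = (1/2)[3 + √395313] = 315.8696

Kővári–Sós–Turán: let r_1, ..., r_3 be the row sums and z = Σ r_i the total number of 1s. Each pair of columns can share at most one row with both entries 1 (else a 2×2 all-ones block appears), so Σ_i C(r_i, 2) ≤ C(182, 2) = 16471. By convexity Σ_i C(r_i, 2) ≥ 3·C(z/3, 2) = z(z − 3)/(2·3), giving z² − 3z − 3·182·181 ≤ 0 and hence z ≤ (1/2)[3 + √(9 + 4·98826)] = (1/2)[3 + √395313] ≈ (1/2)(3 + 628.7392) = 315.8696.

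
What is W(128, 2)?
W(128, 2) = 128 + 1 = 129

A 2-term AP is any pair of integers, so a monochromatic 2-AP exists iff some colour is used at least twice. With 128 colours, the colouring i ↦ i on {1, ..., 128} uses each colour once, avoiding any monochromatic pair, so W(128, 2) > 128. For {1, ..., 129}, pigeonhole forces two integers of the same colour, which form a monochromatic 2-AP. Hence W(128, 2) = 129.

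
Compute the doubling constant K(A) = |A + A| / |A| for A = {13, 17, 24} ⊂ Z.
K = |A + A| / |A| = 6/3 = 2

Enumerate A + A = {a + b : a, b ∈ A}. With |A| = 3, there are |A|^2 = 9 ordered sum pairs; collecting distinct values, A + A = {26, 30, 34, 37, 41, 48}, so |A + A| = 6. Thus K = 6/3 = 2. For comparison, the minimum possible |A + A| over all 3-element sets is 2·3 − 1 = 5 (so min K = 5/3), attained only by arithmetic progressions.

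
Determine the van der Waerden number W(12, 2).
W(12, 2) = 12 + 1 = 13

A 2-term AP is any pair of integers, so a monochromatic 2-AP exists iff some colour is used at least twice. With 12 colours, the colouring i ↦ i on {1, ..., 12} uses each colour once, avoiding any monochromatic pair, so W(12, 2) > 12. For {1, ..., 13}, pigeonhole forces two integers of the same colour, which form a monochromatic 2-AP. Hence W(12, 2) = 13.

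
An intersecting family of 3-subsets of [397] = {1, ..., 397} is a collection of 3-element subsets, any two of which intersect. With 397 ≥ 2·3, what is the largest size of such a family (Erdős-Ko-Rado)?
max |F| = C(396, 2) = 78210

The Erdős-Ko-Rado theorem states: for n ≥ 2k, an intersecting family of k-subsets of an n-element set has size at most C(n − 1, k − 1), with equality for 'star' families {A ⊆ [n] : |A| = k, i ∈ A} (fix an element i). For n = 397, k = 3: C(396, 2) = 78210.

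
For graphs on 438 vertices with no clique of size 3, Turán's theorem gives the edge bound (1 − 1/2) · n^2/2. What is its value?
Turán density bound = (1/2) · 438^2/2 = 47961

Turán's theorem: ex(n, K_{r+1}) is achieved by the complete r-partite Turán graph T(n, r) with parts as balanced as possible, and is at most (1 − 1/r) · n^2/2. For r = 2, n = 438: the density bound is (1/2) · 191844/2 = 47961. Since 2 ∣ 438, the Turán graph T(438, 2) has parts of equal size 219, and its edge count e(T(438, 2)) = 47961 attains the density bound exactly.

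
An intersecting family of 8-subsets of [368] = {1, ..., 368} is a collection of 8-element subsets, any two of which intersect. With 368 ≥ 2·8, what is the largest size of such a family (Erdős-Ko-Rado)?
max |F| = C(367, 7) = 167970594291643

Erdős-Ko-Rado (1961): when n ≥ 2k, max |F| = C(n−1, k−1). The bound is attained by the star {A : i ∈ A} for any fixed i ∈ [n]. Here C(368−1, 8−1) = C(367, 7) = 167970594291643.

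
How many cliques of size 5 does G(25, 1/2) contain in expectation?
E[# K_5] = C(25, 5) · (1/2)^C(5, 2) = 53130 / 2^10 = 26565/512 ≈ 51.884766

For each 5-subset S of vertices (there are C(25, 5) = 53130 such S), let X_S = 1 if S induces a K_5 (all C(5, 2) = 10 edges present). Then P(X_S = 1) = (1/2)^10 = 1/1024. By linearity of expectation, E[# K_5] = C(25, 5) · (1/2)^10 = 53130 / 1024 = 26565/512 ≈ 51.884766.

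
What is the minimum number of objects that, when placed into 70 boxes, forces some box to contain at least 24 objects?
n = (24 − 1)·70 + 1 = 1611

By the generalised pigeonhole principle, to guarantee some box contains ≥ r objects we need more than (r − 1) · k objects total. Threshold: n = (r − 1) · k + 1. With r = 24 and k = 70: n = 23 · 70 + 1 = 1610 + 1 = 1611. For n = 1610 = 23 · 70, we can put exactly 23 objects in every box, avoiding 24 in any single one — so 1611 is tight.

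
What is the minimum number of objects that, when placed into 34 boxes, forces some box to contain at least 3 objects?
n = (3 − 1)·34 + 1 = 69

By the generalised pigeonhole principle, to guarantee some box contains ≥ r objects we need more than (r − 1) · k objects total. Threshold: n = (r − 1) · k + 1. With r = 3 and k = 34: n = 2 · 34 + 1 = 68 + 1 = 69. For n = 68 = 2 · 34, we can put exactly 2 objects in every box, avoiding 3 in any single one — so 69 is tight.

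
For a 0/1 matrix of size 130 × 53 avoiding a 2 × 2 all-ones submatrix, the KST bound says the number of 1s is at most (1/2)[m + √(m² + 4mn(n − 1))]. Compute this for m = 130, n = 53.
z(130, 53; 2, 2) ≤ (1/2)[130 + √(130² + 4·130·53·52)] = (1/2)[130 + √1450020] = 667.0839

Kővári–Sós–Turán: let r_1, ..., r_130 be the row sums and z = Σ r_i the total number of 1s. Each pair of columns can share at most one row with both entries 1 (else a 2×2 all-ones block appears), so Σ_i C(r_i, 2) ≤ C(53, 2) = 1378. By convexity Σ_i C(r_i, 2) ≥ 130·C(z/130, 2) = z(z − 130)/(2·130), giving z² − 130z − 130·53·52 ≤ 0 and hence z ≤ (1/2)[130 + √(16900 + 4·358280)] = (1/2)[130 + √1450020] ≈ (1/2)(130 + 1204.1678) = 667.0839.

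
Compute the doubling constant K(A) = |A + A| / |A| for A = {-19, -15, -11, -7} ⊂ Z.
K = |A + A| / |A| = 7/4

Enumerate A + A = {a + b : a, b ∈ A}. With |A| = 4, there are |A|^2 = 16 ordered sum pairs; collecting distinct values, A + A = {-38, -34, -30, -26, -22, -18, -14}, so |A + A| = 7. Thus K = 7/4. Here |A + A| = 2|A| − 1 = 7, the minimum possible — so K = 7/4 is minimal, which holds iff A is an arithmetic progression.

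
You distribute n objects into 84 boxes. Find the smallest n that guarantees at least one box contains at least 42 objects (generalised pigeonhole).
n = (42 − 1)·84 + 1 = 3445

By the generalised pigeonhole principle, to guarantee some box contains ≥ r objects we need more than (r − 1) · k objects total. Threshold: n = (r − 1) · k + 1. With r = 42 and k = 84: n = 41 · 84 + 1 = 3444 + 1 = 3445. For n = 3444 = 41 · 84, we can put exactly 41 objects in every box, avoiding 42 in any single one — so 3445 is tight.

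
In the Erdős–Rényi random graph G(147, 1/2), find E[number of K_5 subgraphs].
E[# K_5] = C(147, 5) · (1/2)^C(5, 2) = 534017484 / 2^10 = 133504371/256 ≈ 521501.449219

For each 5-subset S of vertices (there are C(147, 5) = 534017484 such S), let X_S = 1 if S induces a K_5 (all C(5, 2) = 10 edges present). Then P(X_S = 1) = (1/2)^10 = 1/1024. By linearity of expectation, E[# K_5] = C(147, 5) · (1/2)^10 = 534017484 / 1024 = 133504371/256 ≈ 521501.449219.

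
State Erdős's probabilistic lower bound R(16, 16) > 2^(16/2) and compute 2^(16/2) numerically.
2^(16/2) = 256; so R(16, 16) > 256

Colour each edge of K_n uniformly at random with red/blue. The expected number of monochromatic K_16 is C(n, 16) · 2 · 2^(−C(16,2)). If C(n, 16) · 2^(1 − C(16,2)) < 1, then with positive probability no monochromatic K_16 exists, so R(16, 16) > n. The standard estimate C(n, 16) ≤ n^16/16! shows this inequality holds whenever n ≤ 2^(16/2) (since 16! · 2^(C(16,2) − 1) > 2^(16^2/2) ≥ n^16). Hence R(16, 16) > 2^(16/2) = 256.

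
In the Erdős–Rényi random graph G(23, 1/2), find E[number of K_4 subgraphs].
E[# K_4] = C(23, 4) · (1/2)^C(4, 2) = 8855 / 2^6 = 138.359375

For each 4-subset S of vertices (there are C(23, 4) = 8855 such S), let X_S = 1 if S induces a K_4 (all C(4, 2) = 6 edges present). Then P(X_S = 1) = (1/2)^6 = 1/64. By linearity of expectation, E[# K_4] = C(23, 4) · (1/2)^6 = 8855 / 64 = 138.359375.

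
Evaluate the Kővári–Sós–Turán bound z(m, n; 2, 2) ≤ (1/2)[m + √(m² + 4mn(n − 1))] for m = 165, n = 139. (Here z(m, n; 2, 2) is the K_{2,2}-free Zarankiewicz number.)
z(165, 139; 2, 2) ≤ (1/2)[165 + √(165² + 4·165·139·138)] = (1/2)[165 + √12687345] = 1863.465

Kővári–Sós–Turán: let r_1, ..., r_165 be the row sums and z = Σ r_i the total number of 1s. Each pair of columns can share at most one row with both entries 1 (else a 2×2 all-ones block appears), so Σ_i C(r_i, 2) ≤ C(139, 2) = 9591. By convexity Σ_i C(r_i, 2) ≥ 165·C(z/165, 2) = z(z − 165)/(2·165), giving z² − 165z − 165·139·138 ≤ 0 and hence z ≤ (1/2)[165 + √(27225 + 4·3165030)] = (1/2)[165 + √12687345] ≈ (1/2)(165 + 3561.93) = 1863.465.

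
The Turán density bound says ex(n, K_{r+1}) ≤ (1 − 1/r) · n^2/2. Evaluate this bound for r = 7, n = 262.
Turán density bound = (6/7) · 262^2/2 = 205932/7 ≈ 29418.8571

Turán's theorem: ex(n, K_{r+1}) is achieved by the complete r-partite Turán graph T(n, r) with parts as balanced as possible, and is at most (1 − 1/r) · n^2/2. For r = 7, n = 262: the density bound is (6/7) · 68644/2 = 205932/7 ≈ 29418.8571. The integer-valued extremum is e(T(262, 7)) = 29418, which is strictly less than the density bound 205932/7 since 7 ∤ 262 (the parts of T(262, 7) cannot all be equal).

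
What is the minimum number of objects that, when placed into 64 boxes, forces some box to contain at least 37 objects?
n = (37 − 1)·64 + 1 = 2305

By the generalised pigeonhole principle, to guarantee some box contains ≥ r objects we need more than (r − 1) · k objects total. Threshold: n = (r − 1) · k + 1. With r = 37 and k = 64: n = 36 · 64 + 1 = 2304 + 1 = 2305. For n = 2304 = 36 · 64, we can put exactly 36 objects in every box, avoiding 37 in any single one — so 2305 is tight.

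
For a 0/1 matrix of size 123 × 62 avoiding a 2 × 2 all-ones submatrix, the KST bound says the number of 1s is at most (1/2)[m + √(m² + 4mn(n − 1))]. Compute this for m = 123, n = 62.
z(123, 62; 2, 2) ≤ (1/2)[123 + √(123² + 4·123·62·61)] = (1/2)[123 + √1875873] = 746.3126

Kővári–Sós–Turán: let r_1, ..., r_123 be the row sums and z = Σ r_i the total number of 1s. Each pair of columns can share at most one row with both entries 1 (else a 2×2 all-ones block appears), so Σ_i C(r_i, 2) ≤ C(62, 2) = 1891. By convexity Σ_i C(r_i, 2) ≥ 123·C(z/123, 2) = z(z − 123)/(2·123), giving z² − 123z − 123·62·61 ≤ 0 and hence z ≤ (1/2)[123 + √(15129 + 4·465186)] = (1/2)[123 + √1875873] ≈ (1/2)(123 + 1369.6251) = 746.3126.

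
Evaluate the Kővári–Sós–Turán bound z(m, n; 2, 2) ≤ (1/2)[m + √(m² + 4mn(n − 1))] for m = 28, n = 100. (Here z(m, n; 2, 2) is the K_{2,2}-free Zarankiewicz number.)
z(28, 100; 2, 2) ≤ (1/2)[28 + √(28² + 4·28·100·99)] = (1/2)[28 + √1109584] = 540.684

Kővári–Sós–Turán: let r_1, ..., r_28 be the row sums and z = Σ r_i the total number of 1s. Each pair of columns can share at most one row with both entries 1 (else a 2×2 all-ones block appears), so Σ_i C(r_i, 2) ≤ C(100, 2) = 4950. By convexity Σ_i C(r_i, 2) ≥ 28·C(z/28, 2) = z(z − 28)/(2·28), giving z² − 28z − 28·100·99 ≤ 0 and hence z ≤ (1/2)[28 + √(784 + 4·277200)] = (1/2)[28 + √1109584] ≈ (1/2)(28 + 1053.3679) = 540.684.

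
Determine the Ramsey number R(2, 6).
R(2, 6) = 6

R(2, k) = k for all k ≥ 2: in a 2-colouring of K_k, either some edge is red (a red K_2) or all edges are blue (a blue K_k). And K_{5} coloured all-blue has no blue K_6, so R(2, 6) > 5. Hence R(2, 6) = 6.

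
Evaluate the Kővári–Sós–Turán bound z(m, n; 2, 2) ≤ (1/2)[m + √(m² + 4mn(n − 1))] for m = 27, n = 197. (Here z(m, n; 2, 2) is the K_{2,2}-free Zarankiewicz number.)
z(27, 197; 2, 2) ≤ (1/2)[27 + √(27² + 4·27·197·196)] = (1/2)[27 + √4170825] = 1034.6299

Kővári–Sós–Turán: let r_1, ..., r_27 be the row sums and z = Σ r_i the total number of 1s. Each pair of columns can share at most one row with both entries 1 (else a 2×2 all-ones block appears), so Σ_i C(r_i, 2) ≤ C(197, 2) = 19306. By convexity Σ_i C(r_i, 2) ≥ 27·C(z/27, 2) = z(z − 27)/(2·27), giving z² − 27z − 27·197·196 ≤ 0 and hence z ≤ (1/2)[27 + √(729 + 4·1042524)] = (1/2)[27 + √4170825] ≈ (1/2)(27 + 2042.2598) = 1034.6299.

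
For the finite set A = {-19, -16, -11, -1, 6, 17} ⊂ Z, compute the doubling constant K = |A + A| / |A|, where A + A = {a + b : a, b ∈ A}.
K = |A + A| / |A| = 20/6 = 10/3

Enumerate A + A = {a + b : a, b ∈ A}. With |A| = 6, there are |A|^2 = 36 ordered sum pairs; collecting distinct values, A + A = {-38, -35, -32, -30, -27, -22, -20, -17, -13, -12, -10, -5, -2, 1, 5, 6, 12, 16, 23, 34}, so |A + A| = 20. Thus K = 20/6 = 10/3. For comparison, the minimum possible |A + A| over all 6-element sets is 2·6 − 1 = 11 (so min K = 11/6), attained only by arithmetic progressions.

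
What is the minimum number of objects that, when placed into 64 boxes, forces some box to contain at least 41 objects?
n = (41 − 1)·64 + 1 = 2561

By the generalised pigeonhole principle, to guarantee some box contains ≥ r objects we need more than (r − 1) · k objects total. Threshold: n = (r − 1) · k + 1. With r = 41 and k = 64: n = 40 · 64 + 1 = 2560 + 1 = 2561. For n = 2560 = 40 · 64, we can put exactly 40 objects in every box, avoiding 41 in any single one — so 2561 is tight.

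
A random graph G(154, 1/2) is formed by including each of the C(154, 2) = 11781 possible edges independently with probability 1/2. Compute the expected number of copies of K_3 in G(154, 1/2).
E[# K_3] = C(154, 3) · (1/2)^C(3, 2) = 596904 / 2^3 = 74613

For each 3-subset S of vertices (there are C(154, 3) = 596904 such S), let X_S = 1 if S induces a K_3 (all C(3, 2) = 3 edges present). Then P(X_S = 1) = (1/2)^3 = 1/8. By linearity of expectation, E[# K_3] = C(154, 3) · (1/2)^3 = 596904 / 8 = 74613.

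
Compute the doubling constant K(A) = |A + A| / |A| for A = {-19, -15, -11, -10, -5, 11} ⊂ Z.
K = |A + A| / |A| = 19/6

Enumerate A + A = {a + b : a, b ∈ A}. With |A| = 6, there are |A|^2 = 36 ordered sum pairs; collecting distinct values, A + A = {-38, -34, -30, -29, -26, -25, -24, -22, -21, -20, -16, -15, -10, -8, -4, 0, 1, 6, 22}, so |A + A| = 19. Thus K = 19/6. For comparison, the minimum possible |A + A| over all 6-element sets is 2·6 − 1 = 11 (so min K = 11/6), attained only by arithmetic progressions.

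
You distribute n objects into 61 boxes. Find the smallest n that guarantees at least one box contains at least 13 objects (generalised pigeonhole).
n = (13 − 1)·61 + 1 = 733

By the generalised pigeonhole principle, to guarantee some box contains ≥ r objects we need more than (r − 1) · k objects total. Threshold: n = (r − 1) · k + 1. With r = 13 and k = 61: n = 12 · 61 + 1 = 732 + 1 = 733. For n = 732 = 12 · 61, we can put exactly 12 objects in every box, avoiding 13 in any single one — so 733 is tight.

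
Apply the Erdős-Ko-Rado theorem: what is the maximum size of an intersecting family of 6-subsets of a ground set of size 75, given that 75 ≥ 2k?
max |F| = C(74, 5) = 16108764

The Erdős-Ko-Rado theorem states: for n ≥ 2k, an intersecting family of k-subsets of an n-element set has size at most C(n − 1, k − 1), with equality for 'star' families {A ⊆ [n] : |A| = k, i ∈ A} (fix an element i). For n = 75, k = 6: C(74, 5) = 16108764.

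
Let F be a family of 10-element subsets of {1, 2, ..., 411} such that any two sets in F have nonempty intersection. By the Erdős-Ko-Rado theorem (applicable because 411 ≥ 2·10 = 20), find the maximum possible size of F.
max |F| = C(410, 9) = 825832985075236710

The Erdős-Ko-Rado theorem states: for n ≥ 2k, an intersecting family of k-subsets of an n-element set has size at most C(n − 1, k − 1), with equality for 'star' families {A ⊆ [n] : |A| = k, i ∈ A} (fix an element i). For n = 411, k = 10: C(410, 9) = 825832985075236710.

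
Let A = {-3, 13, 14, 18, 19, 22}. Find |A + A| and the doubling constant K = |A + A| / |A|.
K = |A + A| / |A| = 19/6

Enumerate A + A = {a + b : a, b ∈ A}. With |A| = 6, there are |A|^2 = 36 ordered sum pairs; collecting distinct values, A + A = {-6, 10, 11, 15, 16, 19, 26, 27, 28, 31, 32, 33, 35, 36, 37, 38, 40, 41, 44}, so |A + A| = 19. Thus K = 19/6. For comparison, the minimum possible |A + A| over all 6-element sets is 2·6 − 1 = 11 (so min K = 11/6), attained only by arithmetic progressions.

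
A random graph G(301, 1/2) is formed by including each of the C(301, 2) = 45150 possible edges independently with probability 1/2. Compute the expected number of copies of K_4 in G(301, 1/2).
E[# K_4] = C(301, 4) · (1/2)^C(4, 2) = 335246275 / 2^6 = 5238223.046875

For each 4-subset S of vertices (there are C(301, 4) = 335246275 such S), let X_S = 1 if S induces a K_4 (all C(4, 2) = 6 edges present). Then P(X_S = 1) = (1/2)^6 = 1/64. By linearity of expectation, E[# K_4] = C(301, 4) · (1/2)^6 = 335246275 / 64 = 5238223.046875.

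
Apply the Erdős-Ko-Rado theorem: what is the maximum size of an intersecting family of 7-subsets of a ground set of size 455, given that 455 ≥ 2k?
max |F| = C(454, 6) = 11765093687985

The Erdős-Ko-Rado theorem states: for n ≥ 2k, an intersecting family of k-subsets of an n-element set has size at most C(n − 1, k − 1), with equality for 'star' families {A ⊆ [n] : |A| = k, i ∈ A} (fix an element i). For n = 455, k = 7: C(454, 6) = 11765093687985.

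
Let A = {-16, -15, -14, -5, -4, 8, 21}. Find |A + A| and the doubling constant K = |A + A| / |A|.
K = |A + A| / |A| = 23/7

Enumerate A + A = {a + b : a, b ∈ A}. With |A| = 7, there are |A|^2 = 49 ordered sum pairs; collecting distinct values, A + A = {-32, -31, -30, -29, -28, -21, -20, -19, -18, -10, -9, -8, -7, -6, 3, 4, 5, 6, 7, 16, 17, 29, 42}, so |A + A| = 23. Thus K = 23/7. For comparison, the minimum possible |A + A| over all 7-element sets is 2·7 − 1 = 13 (so min K = 13/7), attained only by arithmetic progressions.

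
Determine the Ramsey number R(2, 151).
R(2, 151) = 151

R(2, k) = k for all k ≥ 2: in a 2-colouring of K_k, either some edge is red (a red K_2) or all edges are blue (a blue K_k). And K_{150} coloured all-blue has no blue K_151, so R(2, 151) > 150. Hence R(2, 151) = 151.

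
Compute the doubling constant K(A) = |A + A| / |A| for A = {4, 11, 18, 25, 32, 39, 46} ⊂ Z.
K = |A + A| / |A| = 13/7

Enumerate A + A = {a + b : a, b ∈ A}. With |A| = 7, there are |A|^2 = 49 ordered sum pairs; collecting distinct values, A + A = {8, 15, 22, 29, 36, 43, 50, 57, 64, 71, 78, 85, 92}, so |A + A| = 13. Thus K = 13/7. Here |A + A| = 2|A| − 1 = 13, the minimum possible — so K = 13/7 is minimal, which holds iff A is an arithmetic progression.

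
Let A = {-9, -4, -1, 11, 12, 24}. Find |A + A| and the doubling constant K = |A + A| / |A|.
K = |A + A| / |A| = 20/6 = 10/3

Enumerate A + A = {a + b : a, b ∈ A}. With |A| = 6, there are |A|^2 = 36 ordered sum pairs; collecting distinct values, A + A = {-18, -13, -10, -8, -5, -2, 2, 3, 7, 8, 10, 11, 15, 20, 22, 23, 24, 35, 36, 48}, so |A + A| = 20. Thus K = 20/6 = 10/3. For comparison, the minimum possible |A + A| over all 6-element sets is 2·6 − 1 = 11 (so min K = 11/6), attained only by arithmetic progressions.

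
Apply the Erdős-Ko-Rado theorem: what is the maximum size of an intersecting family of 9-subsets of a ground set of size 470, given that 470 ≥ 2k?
max |F| = C(469, 8) = 54675765177675642

The Erdős-Ko-Rado theorem states: for n ≥ 2k, an intersecting family of k-subsets of an n-element set has size at most C(n − 1, k − 1), with equality for 'star' families {A ⊆ [n] : |A| = k, i ∈ A} (fix an element i). For n = 470, k = 9: C(469, 8) = 54675765177675642.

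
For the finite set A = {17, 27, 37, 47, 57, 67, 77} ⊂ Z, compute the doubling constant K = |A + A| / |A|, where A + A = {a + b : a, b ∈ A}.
K = |A + A| / |A| = 13/7

Enumerate A + A = {a + b : a, b ∈ A}. With |A| = 7, there are |A|^2 = 49 ordered sum pairs; collecting distinct values, A + A = {34, 44, 54, 64, 74, 84, 94, 104, 114, 124, 134, 144, 154}, so |A + A| = 13. Thus K = 13/7. Here |A + A| = 2|A| − 1 = 13, the minimum possible — so K = 13/7 is minimal, which holds iff A is an arithmetic progression.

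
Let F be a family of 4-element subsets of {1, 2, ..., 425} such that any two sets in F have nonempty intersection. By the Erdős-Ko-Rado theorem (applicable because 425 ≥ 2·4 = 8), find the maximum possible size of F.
max |F| = C(424, 3) = 12614424

Erdős-Ko-Rado (1961): when n ≥ 2k, max |F| = C(n−1, k−1). The bound is attained by the star {A : i ∈ A} for any fixed i ∈ [n]. Here C(425−1, 4−1) = C(424, 3) = 12614424.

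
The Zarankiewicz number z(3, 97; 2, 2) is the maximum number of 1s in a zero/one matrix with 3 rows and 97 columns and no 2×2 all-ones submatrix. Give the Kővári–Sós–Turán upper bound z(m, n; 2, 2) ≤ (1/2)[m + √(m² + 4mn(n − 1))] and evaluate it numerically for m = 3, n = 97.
z(3, 97; 2, 2) ≤ (1/2)[3 + √(3² + 4·3·97·96)] = (1/2)[3 + √111753] = 168.6474

Kővári–Sós–Turán: let r_1, ..., r_3 be the row sums and z = Σ r_i the total number of 1s. Each pair of columns can share at most one row with both entries 1 (else a 2×2 all-ones block appears), so Σ_i C(r_i, 2) ≤ C(97, 2) = 4656. By convexity Σ_i C(r_i, 2) ≥ 3·C(z/3, 2) = z(z − 3)/(2·3), giving z² − 3z − 3·97·96 ≤ 0 and hence z ≤ (1/2)[3 + √(9 + 4·27936)] = (1/2)[3 + √111753] ≈ (1/2)(3 + 334.2948) = 168.6474.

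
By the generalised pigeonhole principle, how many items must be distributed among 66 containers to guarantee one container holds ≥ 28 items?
n = (28 − 1)·66 + 1 = 1783

By the generalised pigeonhole principle, to guarantee some box contains ≥ r objects we need more than (r − 1) · k objects total. Threshold: n = (r − 1) · k + 1. With r = 28 and k = 66: n = 27 · 66 + 1 = 1782 + 1 = 1783. For n = 1782 = 27 · 66, we can put exactly 27 objects in every box, avoiding 28 in any single one — so 1783 is tight.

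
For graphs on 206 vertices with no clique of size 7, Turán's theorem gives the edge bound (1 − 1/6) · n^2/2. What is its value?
Turán density bound = (5/6) · 206^2/2 = 53045/3 ≈ 17681.6667

Turán's theorem: ex(n, K_{r+1}) is achieved by the complete r-partite Turán graph T(n, r) with parts as balanced as possible, and is at most (1 − 1/r) · n^2/2. For r = 6, n = 206: the density bound is (5/6) · 42436/2 = 53045/3 ≈ 17681.6667. The integer-valued extremum is e(T(206, 6)) = 17681, which is strictly less than the density bound 53045/3 since 6 ∤ 206 (the parts of T(206, 6) cannot all be equal).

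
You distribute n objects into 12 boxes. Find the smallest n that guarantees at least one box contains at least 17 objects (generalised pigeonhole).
n = (17 − 1)·12 + 1 = 193

By the generalised pigeonhole principle, to guarantee some box contains ≥ r objects we need more than (r − 1) · k objects total. Threshold: n = (r − 1) · k + 1. With r = 17 and k = 12: n = 16 · 12 + 1 = 192 + 1 = 193. For n = 192 = 16 · 12, we can put exactly 16 objects in every box, avoiding 17 in any single one — so 193 is tight.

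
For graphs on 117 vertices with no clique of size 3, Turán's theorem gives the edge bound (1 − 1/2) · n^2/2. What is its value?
Turán density bound = (1/2) · 117^2/2 = 13689/4 ≈ 3422.25

Turán's theorem: ex(n, K_{r+1}) is achieved by the complete r-partite Turán graph T(n, r) with parts as balanced as possible, and is at most (1 − 1/r) · n^2/2. For r = 2, n = 117: the density bound is (1/2) · 13689/2 = 13689/4 ≈ 3422.25. The integer-valued extremum is e(T(117, 2)) = 3422, which is strictly less than the density bound 13689/4 since 2 ∤ 117 (the parts of T(117, 2) cannot all be equal).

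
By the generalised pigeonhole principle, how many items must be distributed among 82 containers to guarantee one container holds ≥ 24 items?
n = (24 − 1)·82 + 1 = 1887

By the generalised pigeonhole principle, to guarantee some box contains ≥ r objects we need more than (r − 1) · k objects total. Threshold: n = (r − 1) · k + 1. With r = 24 and k = 82: n = 23 · 82 + 1 = 1886 + 1 = 1887. For n = 1886 = 23 · 82, we can put exactly 23 objects in every box, avoiding 24 in any single one — so 1887 is tight.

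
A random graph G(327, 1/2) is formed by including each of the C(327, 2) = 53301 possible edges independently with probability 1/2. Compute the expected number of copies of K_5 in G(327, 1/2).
E[# K_5] = C(327, 5) · (1/2)^C(5, 2) = 30214471365 / 2^10 ≈ 29506319.692383

For each 5-subset S of vertices (there are C(327, 5) = 30214471365 such S), let X_S = 1 if S induces a K_5 (all C(5, 2) = 10 edges present). Then P(X_S = 1) = (1/2)^10 = 1/1024. By linearity of expectation, E[# K_5] = C(327, 5) · (1/2)^10 = 30214471365 / 1024 ≈ 29506319.692383.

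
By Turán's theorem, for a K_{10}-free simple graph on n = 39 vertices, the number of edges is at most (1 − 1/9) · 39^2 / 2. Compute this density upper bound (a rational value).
Turán density bound = (8/9) · 39^2/2 = 676

Turán's theorem: ex(n, K_{r+1}) is achieved by the complete r-partite Turán graph T(n, r) with parts as balanced as possible, and is at most (1 − 1/r) · n^2/2. For r = 9, n = 39: the density bound is (8/9) · 1521/2 = 676. The integer-valued extremum is e(T(39, 9)) = 675, which is strictly less than the density bound 676 since 9 ∤ 39 (the parts of T(39, 9) cannot all be equal).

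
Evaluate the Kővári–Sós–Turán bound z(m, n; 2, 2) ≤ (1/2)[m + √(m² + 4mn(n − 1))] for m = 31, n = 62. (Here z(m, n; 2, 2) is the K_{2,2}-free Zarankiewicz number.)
z(31, 62; 2, 2) ≤ (1/2)[31 + √(31² + 4·31·62·61)] = (1/2)[31 + √469929] = 358.2568

Kővári–Sós–Turán: let r_1, ..., r_31 be the row sums and z = Σ r_i the total number of 1s. Each pair of columns can share at most one row with both entries 1 (else a 2×2 all-ones block appears), so Σ_i C(r_i, 2) ≤ C(62, 2) = 1891. By convexity Σ_i C(r_i, 2) ≥ 31·C(z/31, 2) = z(z − 31)/(2·31), giving z² − 31z − 31·62·61 ≤ 0 and hence z ≤ (1/2)[31 + √(961 + 4·117242)] = (1/2)[31 + √469929] ≈ (1/2)(31 + 685.5137) = 358.2568.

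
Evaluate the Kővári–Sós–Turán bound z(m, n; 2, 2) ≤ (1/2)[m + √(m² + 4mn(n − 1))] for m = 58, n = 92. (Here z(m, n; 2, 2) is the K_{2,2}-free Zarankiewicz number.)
z(58, 92; 2, 2) ≤ (1/2)[58 + √(58² + 4·58·92·91)] = (1/2)[58 + √1945668] = 726.436

Kővári–Sós–Turán: let r_1, ..., r_58 be the row sums and z = Σ r_i the total number of 1s. Each pair of columns can share at most one row with both entries 1 (else a 2×2 all-ones block appears), so Σ_i C(r_i, 2) ≤ C(92, 2) = 4186. By convexity Σ_i C(r_i, 2) ≥ 58·C(z/58, 2) = z(z − 58)/(2·58), giving z² − 58z − 58·92·91 ≤ 0 and hence z ≤ (1/2)[58 + √(3364 + 4·485576)] = (1/2)[58 + √1945668] ≈ (1/2)(58 + 1394.872) = 726.436.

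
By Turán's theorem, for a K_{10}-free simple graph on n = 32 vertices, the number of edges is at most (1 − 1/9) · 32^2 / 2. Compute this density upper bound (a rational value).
Turán density bound = (8/9) · 32^2/2 = 4096/9 ≈ 455.1111

Turán's theorem: ex(n, K_{r+1}) is achieved by the complete r-partite Turán graph T(n, r) with parts as balanced as possible, and is at most (1 − 1/r) · n^2/2. For r = 9, n = 32: the density bound is (8/9) · 1024/2 = 4096/9 ≈ 455.1111. The integer-valued extremum is e(T(32, 9)) = 454, which is strictly less than the density bound 4096/9 since 9 ∤ 32 (the parts of T(32, 9) cannot all be equal).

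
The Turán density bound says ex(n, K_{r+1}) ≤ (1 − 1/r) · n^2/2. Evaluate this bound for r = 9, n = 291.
Turán density bound = (8/9) · 291^2/2 = 37636

Turán's theorem: ex(n, K_{r+1}) is achieved by the complete r-partite Turán graph T(n, r) with parts as balanced as possible, and is at most (1 − 1/r) · n^2/2. For r = 9, n = 291: the density bound is (8/9) · 84681/2 = 37636. The integer-valued extremum is e(T(291, 9)) = 37635, which is strictly less than the density bound 37636 since 9 ∤ 291 (the parts of T(291, 9) cannot all be equal).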